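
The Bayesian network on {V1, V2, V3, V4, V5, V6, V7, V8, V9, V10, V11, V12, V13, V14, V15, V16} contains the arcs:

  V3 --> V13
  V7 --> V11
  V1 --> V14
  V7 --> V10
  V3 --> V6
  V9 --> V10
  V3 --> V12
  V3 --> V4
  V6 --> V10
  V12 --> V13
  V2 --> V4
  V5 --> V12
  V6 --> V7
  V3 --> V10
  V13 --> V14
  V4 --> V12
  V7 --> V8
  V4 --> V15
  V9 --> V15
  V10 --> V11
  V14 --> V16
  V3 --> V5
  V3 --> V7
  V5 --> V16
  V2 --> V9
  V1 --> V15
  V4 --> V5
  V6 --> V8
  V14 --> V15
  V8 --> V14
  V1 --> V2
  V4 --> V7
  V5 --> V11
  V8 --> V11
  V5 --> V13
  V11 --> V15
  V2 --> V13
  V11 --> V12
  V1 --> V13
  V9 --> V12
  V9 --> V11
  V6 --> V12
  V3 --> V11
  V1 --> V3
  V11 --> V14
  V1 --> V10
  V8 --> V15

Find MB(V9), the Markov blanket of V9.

A node's Markov blanket = Pa ∪ Ch ∪ (parents of Ch other than the node itself).
V9's parents: V2.
V9 has children V10, V11, V12, V15.
For each child, the remaining parents (spouses of V9):
  V10: V1, V3, V6, V7
  V11: V3, V5, V7, V8, V10
  V12: V3, V4, V5, V6, V11
  V15: V1, V4, V8, V11, V14
MB(V9) = {V1, V2, V3, V4, V5, V6, V7, V8, V10, V11, V12, V14, V15}.

{V1, V2, V3, V4, V5, V6, V7, V8, V10, V11, V12, V14, V15}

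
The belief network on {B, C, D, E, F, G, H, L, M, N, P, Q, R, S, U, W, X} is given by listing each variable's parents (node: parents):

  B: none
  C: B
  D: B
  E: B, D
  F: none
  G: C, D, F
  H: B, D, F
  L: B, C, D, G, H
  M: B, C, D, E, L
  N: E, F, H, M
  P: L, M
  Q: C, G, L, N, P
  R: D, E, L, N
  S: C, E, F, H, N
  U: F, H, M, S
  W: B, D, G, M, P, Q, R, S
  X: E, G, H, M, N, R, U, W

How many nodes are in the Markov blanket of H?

The Markov blanket of a node is its parents, its children, and the other parents of its children.
Parents of H: B, D, F.
H has children L, N, S, U, X.
Co-parents of H (other parents of its children):
  L also has parents B, C, D, G.
  N also has parents E, F, M.
  S also has parents C, E, F, N.
  U also has parents F, M, S.
  X's other parents are E, G, M, N, R, U, W.
MB(H) = {B, C, D, E, F, G, L, M, N, R, S, U, W, X}, which has 14 nodes.

14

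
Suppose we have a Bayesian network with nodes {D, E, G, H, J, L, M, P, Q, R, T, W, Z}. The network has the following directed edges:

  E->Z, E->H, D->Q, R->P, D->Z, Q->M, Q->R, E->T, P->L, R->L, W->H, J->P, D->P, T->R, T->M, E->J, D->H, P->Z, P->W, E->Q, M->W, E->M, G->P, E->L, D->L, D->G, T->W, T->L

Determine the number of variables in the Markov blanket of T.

8

A node's Markov blanket = Pa ∪ Ch ∪ (parents of Ch other than the node itself).
T has parent E.
T's children: L, M, R, W.
For each child, the remaining parents (spouses of T):
  R's other parent is Q.
  parents(M) \ {T} = {E, Q}.
  parents(W) \ {T} = {M, P}.
  L also has parents D, E, P, R.
MB(T) = {D, E, L, M, P, Q, R, W}, which has 8 nodes.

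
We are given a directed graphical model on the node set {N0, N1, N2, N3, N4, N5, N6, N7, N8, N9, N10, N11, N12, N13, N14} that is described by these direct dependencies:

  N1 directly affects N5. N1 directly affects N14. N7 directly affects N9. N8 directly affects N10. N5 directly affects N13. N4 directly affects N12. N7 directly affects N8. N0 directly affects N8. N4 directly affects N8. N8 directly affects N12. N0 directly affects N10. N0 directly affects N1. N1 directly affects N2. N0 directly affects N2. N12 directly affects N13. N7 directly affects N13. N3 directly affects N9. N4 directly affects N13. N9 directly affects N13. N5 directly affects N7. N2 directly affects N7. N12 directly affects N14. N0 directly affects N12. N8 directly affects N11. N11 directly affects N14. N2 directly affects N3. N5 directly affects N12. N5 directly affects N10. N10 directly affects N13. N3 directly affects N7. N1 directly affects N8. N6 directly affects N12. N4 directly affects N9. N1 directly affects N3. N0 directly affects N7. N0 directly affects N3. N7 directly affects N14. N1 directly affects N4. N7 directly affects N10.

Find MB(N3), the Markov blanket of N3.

Recall MB(v) = parents ∪ children ∪ spouses, where spouses are the other parents of v's children.
N3's parents: N0, N1, N2.
Children of N3: N7, N9.
Other parents of N3's children:
  N7 also has parents N0, N2, N5.
  N9 also has parents N4, N7.
Union: {N0, N1, N2} ∪ {N7, N9} ∪ {N0, N2, N4, N5, N7} = {N0, N1, N2, N4, N5, N7, N9}.

{N0, N1, N2, N4, N5, N7, N9}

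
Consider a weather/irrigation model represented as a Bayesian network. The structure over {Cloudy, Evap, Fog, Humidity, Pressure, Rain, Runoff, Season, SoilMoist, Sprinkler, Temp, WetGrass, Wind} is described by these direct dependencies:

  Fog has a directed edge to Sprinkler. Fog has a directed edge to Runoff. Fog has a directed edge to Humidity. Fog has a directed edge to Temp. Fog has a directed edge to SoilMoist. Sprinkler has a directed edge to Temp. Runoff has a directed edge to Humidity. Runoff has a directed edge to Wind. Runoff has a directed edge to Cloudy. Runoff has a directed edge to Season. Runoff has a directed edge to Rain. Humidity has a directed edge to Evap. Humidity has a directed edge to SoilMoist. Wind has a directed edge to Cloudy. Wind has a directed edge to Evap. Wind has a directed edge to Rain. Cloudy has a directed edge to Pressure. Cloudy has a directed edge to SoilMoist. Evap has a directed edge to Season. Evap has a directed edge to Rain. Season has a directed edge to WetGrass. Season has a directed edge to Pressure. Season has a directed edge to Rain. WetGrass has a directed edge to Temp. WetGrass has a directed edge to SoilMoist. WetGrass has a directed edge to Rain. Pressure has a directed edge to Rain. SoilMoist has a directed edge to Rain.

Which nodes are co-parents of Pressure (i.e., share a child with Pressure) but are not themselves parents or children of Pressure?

{Evap, Runoff, SoilMoist, WetGrass, Wind}

Children of Pressure: Rain.
  Rain: Evap, Runoff, Season, SoilMoist, WetGrass, Wind
Excluding nodes already adjacent to Pressure (Cloudy, Rain, Season), the co-parent-only contribution is {Evap, Runoff, SoilMoist, WetGrass, Wind}.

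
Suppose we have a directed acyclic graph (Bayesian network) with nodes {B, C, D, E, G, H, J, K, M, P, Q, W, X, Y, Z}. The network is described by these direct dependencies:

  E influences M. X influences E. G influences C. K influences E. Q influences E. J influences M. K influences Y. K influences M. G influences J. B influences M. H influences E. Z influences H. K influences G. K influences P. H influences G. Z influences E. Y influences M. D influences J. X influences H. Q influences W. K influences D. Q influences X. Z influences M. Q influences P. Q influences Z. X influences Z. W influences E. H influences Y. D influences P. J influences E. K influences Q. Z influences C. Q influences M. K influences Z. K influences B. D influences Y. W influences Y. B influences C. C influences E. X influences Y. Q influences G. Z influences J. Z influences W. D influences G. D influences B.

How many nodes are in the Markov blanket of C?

Recall MB(v) = parents ∪ children ∪ spouses, where spouses are the other parents of v's children.
C's children: E.
Parents of C: B, G, Z.
Parents of each child, excluding C:
  parents(E) \ {C} = {H, J, K, Q, W, X, Z}.
MB(C) = {B, E, G, H, J, K, Q, W, X, Z}, which has 10 nodes.

10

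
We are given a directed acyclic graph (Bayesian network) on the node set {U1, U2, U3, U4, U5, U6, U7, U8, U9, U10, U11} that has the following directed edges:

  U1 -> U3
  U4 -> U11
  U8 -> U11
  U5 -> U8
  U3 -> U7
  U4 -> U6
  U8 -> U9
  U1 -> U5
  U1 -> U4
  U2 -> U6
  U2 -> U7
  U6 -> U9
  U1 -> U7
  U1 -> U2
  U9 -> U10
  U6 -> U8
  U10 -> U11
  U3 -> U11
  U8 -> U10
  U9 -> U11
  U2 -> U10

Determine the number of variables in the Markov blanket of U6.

By definition, MB(U6) is built from U6's parents, U6's children, and the co-parents of U6.
U6's parents: U2, U4.
Ch(U6) = {U8, U9}.
Other parents of U6's children:
  U8: U5
  U9: U8
MB(U6) = {U2, U4, U5, U8, U9}, which has 5 nodes.

5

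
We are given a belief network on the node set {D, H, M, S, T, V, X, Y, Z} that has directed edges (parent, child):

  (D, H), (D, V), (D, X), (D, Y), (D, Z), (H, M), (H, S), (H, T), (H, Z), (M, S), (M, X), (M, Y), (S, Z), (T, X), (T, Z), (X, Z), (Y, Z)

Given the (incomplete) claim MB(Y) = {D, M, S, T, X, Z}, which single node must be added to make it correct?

H

Children of Y: Z.
Pa(Y) = {D, M}.
Co-parents of Y (other parents of its children):
  Z's other parents are D, H, S, T, X.
MB(Y) = {D, H, M, S, T, X, Z}.
Comparing with the claimed set, H is missing.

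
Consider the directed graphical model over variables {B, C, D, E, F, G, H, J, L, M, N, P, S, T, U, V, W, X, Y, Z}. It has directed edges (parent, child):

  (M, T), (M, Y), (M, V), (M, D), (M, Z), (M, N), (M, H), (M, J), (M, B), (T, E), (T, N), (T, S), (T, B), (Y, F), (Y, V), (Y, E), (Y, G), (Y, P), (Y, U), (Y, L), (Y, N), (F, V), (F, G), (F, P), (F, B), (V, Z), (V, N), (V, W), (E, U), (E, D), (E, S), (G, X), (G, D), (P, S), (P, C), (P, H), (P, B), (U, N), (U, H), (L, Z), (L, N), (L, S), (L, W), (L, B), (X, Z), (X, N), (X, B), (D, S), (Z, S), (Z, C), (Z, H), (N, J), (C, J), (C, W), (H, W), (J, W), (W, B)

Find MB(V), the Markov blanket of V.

By definition, MB(V) is built from V's parents, V's children, and the co-parents of V.
Pa(V) = {F, M, Y}.
V has children N, W, Z.
Other parents of V's children:
  Z also has parents L, M, X.
  N's other parents are L, M, T, U, X, Y.
  W also has parents C, H, J, L.
MB(V) = {C, F, H, J, L, M, N, T, U, W, X, Y, Z}.

{C, F, H, J, L, M, N, T, U, W, X, Y, Z}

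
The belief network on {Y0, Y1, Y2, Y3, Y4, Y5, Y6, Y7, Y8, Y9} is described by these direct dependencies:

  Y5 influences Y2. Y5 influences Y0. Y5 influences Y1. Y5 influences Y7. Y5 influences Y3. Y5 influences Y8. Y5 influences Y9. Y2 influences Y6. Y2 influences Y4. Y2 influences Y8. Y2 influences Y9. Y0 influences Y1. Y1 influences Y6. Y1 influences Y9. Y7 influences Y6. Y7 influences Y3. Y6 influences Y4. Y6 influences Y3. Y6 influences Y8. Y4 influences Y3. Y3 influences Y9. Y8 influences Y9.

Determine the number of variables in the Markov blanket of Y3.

Children of Y3: Y9.
Y3 has parents Y4, Y5, Y6, Y7.
Co-parents of Y3 (other parents of its children):
  Y9 also has parents Y1, Y2, Y5, Y8.
MB(Y3) = {Y1, Y2, Y4, Y5, Y6, Y7, Y8, Y9}, which has 8 nodes.

8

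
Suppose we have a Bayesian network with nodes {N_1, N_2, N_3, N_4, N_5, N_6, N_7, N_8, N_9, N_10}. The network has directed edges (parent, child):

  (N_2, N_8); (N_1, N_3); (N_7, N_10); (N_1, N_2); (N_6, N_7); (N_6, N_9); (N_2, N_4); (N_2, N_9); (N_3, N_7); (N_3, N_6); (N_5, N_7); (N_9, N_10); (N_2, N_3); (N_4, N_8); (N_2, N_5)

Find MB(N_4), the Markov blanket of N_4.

{N_2, N_8}

N_4's parents: N_2.
Children of N_4: N_8.
For each child, the remaining parents (spouses of N_4):
  N_8: N_2
Taking the union gives {N_2, N_8}.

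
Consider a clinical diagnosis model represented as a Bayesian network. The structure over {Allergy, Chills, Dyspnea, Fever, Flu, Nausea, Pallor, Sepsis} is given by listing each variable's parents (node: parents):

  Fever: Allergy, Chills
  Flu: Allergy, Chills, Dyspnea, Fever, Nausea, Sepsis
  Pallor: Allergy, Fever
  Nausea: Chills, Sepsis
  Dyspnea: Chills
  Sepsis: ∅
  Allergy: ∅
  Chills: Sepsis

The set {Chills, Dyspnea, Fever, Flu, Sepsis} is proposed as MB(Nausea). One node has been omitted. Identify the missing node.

Allergy

Recall MB(v) = parents ∪ children ∪ spouses, where spouses are the other parents of v's children.
Nausea has parents Chills, Sepsis.
Ch(Nausea) = {Flu}.
Co-parents of Nausea (other parents of its children):
  Flu's other parents are Allergy, Chills, Dyspnea, Fever, Sepsis.
MB(Nausea) = {Allergy, Chills, Dyspnea, Fever, Flu, Sepsis}.
Comparing with the claimed set, Allergy is missing.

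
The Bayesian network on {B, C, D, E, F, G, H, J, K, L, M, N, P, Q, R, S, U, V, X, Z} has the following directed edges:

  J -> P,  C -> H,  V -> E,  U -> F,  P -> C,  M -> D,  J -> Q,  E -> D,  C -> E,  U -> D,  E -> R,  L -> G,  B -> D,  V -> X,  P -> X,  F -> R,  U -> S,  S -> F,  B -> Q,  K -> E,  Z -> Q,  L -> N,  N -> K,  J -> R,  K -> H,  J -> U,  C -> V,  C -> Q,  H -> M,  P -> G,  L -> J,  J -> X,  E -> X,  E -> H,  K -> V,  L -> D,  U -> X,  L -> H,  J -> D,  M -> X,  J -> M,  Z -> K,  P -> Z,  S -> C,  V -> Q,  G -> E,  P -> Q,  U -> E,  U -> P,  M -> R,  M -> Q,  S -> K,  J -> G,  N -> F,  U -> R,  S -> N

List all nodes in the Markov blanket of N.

N has children F, K.
Pa(N) = {L, S}.
Co-parents of N (other parents of its children):
  K: S, Z
  F: S, U
Union: {L, S} ∪ {F, K} ∪ {S, U, Z} = {F, K, L, S, U, Z}.

{F, K, L, S, U, Z}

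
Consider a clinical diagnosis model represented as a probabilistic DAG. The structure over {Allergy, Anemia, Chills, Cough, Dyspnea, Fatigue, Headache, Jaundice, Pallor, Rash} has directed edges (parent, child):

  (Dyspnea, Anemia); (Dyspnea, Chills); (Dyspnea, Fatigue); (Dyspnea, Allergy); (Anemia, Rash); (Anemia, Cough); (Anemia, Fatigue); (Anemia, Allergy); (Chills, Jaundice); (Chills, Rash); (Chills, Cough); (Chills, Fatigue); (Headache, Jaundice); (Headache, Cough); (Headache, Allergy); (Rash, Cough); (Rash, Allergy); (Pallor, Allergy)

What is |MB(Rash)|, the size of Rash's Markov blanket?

Rash's children: Allergy, Cough.
Rash's parents: Anemia, Chills.
Other parents of Rash's children:
  Cough also has parents Anemia, Chills, Headache.
  parents(Allergy) \ {Rash} = {Anemia, Dyspnea, Headache, Pallor}.
MB(Rash) = {Allergy, Anemia, Chills, Cough, Dyspnea, Headache, Pallor}, which has 7 nodes.

7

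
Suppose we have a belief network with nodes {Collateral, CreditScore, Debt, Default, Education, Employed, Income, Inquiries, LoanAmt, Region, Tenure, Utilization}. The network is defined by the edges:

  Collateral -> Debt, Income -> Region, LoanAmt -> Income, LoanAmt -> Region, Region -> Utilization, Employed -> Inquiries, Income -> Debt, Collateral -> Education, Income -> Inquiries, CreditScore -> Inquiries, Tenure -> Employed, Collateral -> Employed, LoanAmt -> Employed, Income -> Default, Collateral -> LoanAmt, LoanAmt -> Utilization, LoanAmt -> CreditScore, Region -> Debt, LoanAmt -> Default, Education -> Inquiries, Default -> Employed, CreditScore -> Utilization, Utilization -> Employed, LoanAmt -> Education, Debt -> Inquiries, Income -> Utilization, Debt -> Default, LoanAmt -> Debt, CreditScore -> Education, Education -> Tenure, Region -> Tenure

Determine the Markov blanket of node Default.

{Collateral, Debt, Employed, Income, LoanAmt, Tenure, Utilization}

Default has child Employed.
Default has parents Debt, Income, LoanAmt.
Co-parents of Default (other parents of its children):
  parents(Employed) \ {Default} = {Collateral, LoanAmt, Tenure, Utilization}.
MB(Default) = {Collateral, Debt, Employed, Income, LoanAmt, Tenure, Utilization}.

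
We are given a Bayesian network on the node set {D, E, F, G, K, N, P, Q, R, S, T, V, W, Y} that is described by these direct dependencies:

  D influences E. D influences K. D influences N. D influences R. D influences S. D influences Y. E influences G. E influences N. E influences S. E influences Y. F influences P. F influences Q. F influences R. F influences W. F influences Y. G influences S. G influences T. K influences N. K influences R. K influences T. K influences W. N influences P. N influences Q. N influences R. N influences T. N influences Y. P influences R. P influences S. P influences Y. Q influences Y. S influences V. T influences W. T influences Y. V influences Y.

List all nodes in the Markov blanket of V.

V's parents: S.
V's children: Y.
For each child, the remaining parents (spouses of V):
  Y: D, E, F, N, P, Q, T
So the Markov blanket of V is {D, E, F, N, P, Q, S, T, Y}.

{D, E, F, N, P, Q, S, T, Y}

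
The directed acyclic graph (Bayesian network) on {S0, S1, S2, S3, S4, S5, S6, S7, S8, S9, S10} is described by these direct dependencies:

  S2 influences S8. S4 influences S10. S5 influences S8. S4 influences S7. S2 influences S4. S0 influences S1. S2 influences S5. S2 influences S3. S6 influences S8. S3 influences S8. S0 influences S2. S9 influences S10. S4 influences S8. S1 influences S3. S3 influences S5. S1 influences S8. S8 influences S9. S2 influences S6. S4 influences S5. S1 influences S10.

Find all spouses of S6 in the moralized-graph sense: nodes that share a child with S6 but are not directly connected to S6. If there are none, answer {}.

{S1, S3, S4, S5}

Children of S6: S8.
  S8's other parents are S1, S2, S3, S4, S5.
Excluding nodes already adjacent to S6 (S2, S8), the co-parent-only contribution is {S1, S3, S4, S5}.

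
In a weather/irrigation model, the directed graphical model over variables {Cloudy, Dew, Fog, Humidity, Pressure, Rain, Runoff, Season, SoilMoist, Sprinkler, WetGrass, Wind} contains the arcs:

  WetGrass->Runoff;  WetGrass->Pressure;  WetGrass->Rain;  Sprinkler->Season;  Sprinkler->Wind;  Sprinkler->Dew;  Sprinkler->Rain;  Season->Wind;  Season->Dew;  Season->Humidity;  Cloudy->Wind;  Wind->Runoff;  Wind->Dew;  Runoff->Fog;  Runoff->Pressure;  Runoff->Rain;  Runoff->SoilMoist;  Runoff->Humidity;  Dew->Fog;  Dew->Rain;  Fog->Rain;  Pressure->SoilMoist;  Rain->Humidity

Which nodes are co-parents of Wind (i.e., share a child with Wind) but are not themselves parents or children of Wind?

{WetGrass}

Children of Wind: Dew, Runoff.
  Runoff also has parent WetGrass.
  parents(Dew) \ {Wind} = {Season, Sprinkler}.
Excluding nodes already adjacent to Wind (Cloudy, Dew, Runoff, Season, Sprinkler), the co-parent-only contribution is {WetGrass}.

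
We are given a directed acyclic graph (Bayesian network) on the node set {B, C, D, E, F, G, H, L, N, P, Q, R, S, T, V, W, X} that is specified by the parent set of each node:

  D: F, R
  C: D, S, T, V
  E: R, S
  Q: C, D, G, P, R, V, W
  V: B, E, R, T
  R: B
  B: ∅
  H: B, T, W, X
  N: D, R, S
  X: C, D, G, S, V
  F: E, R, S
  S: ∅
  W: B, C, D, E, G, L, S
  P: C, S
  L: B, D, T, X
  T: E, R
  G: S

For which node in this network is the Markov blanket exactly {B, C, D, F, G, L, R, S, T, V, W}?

The target node must have every member of {B, C, D, F, G, L, R, S, T, V, W} as a parent, child, or co-parent, and no others.
Parents of E: R, S; children: F, T, V, W; co-parents: B, C, D, G, L, R, S, T.
These exactly cover the given set, so the node is E.

E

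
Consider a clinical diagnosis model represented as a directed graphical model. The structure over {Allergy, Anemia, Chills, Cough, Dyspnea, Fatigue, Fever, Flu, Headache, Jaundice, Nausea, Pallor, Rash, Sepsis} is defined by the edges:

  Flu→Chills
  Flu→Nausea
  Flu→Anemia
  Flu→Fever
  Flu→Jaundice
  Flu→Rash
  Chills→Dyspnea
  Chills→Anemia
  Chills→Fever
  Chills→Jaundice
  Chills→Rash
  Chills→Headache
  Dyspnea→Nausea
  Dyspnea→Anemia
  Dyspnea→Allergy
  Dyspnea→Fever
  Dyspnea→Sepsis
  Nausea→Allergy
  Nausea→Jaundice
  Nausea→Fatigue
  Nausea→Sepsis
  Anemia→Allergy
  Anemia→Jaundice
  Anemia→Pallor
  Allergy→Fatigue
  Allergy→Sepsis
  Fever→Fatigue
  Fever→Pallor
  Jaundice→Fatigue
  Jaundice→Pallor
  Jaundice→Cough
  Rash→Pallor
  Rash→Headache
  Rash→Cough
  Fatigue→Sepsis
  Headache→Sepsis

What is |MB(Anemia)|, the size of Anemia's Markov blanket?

Anemia's parents: Chills, Dyspnea, Flu.
Anemia has children Allergy, Jaundice, Pallor.
For each child, the remaining parents (spouses of Anemia):
  Allergy: Dyspnea, Nausea
  Jaundice: Chills, Flu, Nausea
  Pallor: Fever, Jaundice, Rash
MB(Anemia) = {Allergy, Chills, Dyspnea, Fever, Flu, Jaundice, Nausea, Pallor, Rash}, which has 9 nodes.

9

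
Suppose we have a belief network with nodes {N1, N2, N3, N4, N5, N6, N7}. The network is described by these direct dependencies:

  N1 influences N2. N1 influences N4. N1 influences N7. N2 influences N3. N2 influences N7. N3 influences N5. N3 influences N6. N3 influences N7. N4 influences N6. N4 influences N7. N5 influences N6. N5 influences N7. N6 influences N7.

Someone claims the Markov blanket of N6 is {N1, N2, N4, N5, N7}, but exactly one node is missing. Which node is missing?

N3

Recall MB(v) = parents ∪ children ∪ spouses, where spouses are the other parents of v's children.
Parents of N6: N3, N4, N5.
Children of N6: N7.
Other parents of N6's children:
  N7's other parents are N1, N2, N3, N4, N5.
MB(N6) = {N1, N2, N3, N4, N5, N7}.
Comparing with the claimed set, N3 is missing.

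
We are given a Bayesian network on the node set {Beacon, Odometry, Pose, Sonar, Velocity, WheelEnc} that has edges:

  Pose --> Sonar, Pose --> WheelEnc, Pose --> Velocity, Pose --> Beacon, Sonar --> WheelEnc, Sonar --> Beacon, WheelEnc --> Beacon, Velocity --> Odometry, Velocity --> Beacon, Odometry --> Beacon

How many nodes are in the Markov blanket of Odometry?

A node's Markov blanket = Pa ∪ Ch ∪ (parents of Ch other than the node itself).
Pa(Odometry) = {Velocity}.
Odometry's children: Beacon.
Other parents of Odometry's children:
  parents(Beacon) \ {Odometry} = {Pose, Sonar, Velocity, WheelEnc}.
MB(Odometry) = {Beacon, Pose, Sonar, Velocity, WheelEnc}, which has 5 nodes.

5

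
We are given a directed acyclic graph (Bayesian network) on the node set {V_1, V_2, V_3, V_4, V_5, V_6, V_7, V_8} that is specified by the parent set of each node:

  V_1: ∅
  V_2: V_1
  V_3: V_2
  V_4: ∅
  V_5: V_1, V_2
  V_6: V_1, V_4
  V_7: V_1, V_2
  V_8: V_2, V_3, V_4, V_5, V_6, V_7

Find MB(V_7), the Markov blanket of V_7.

{V_1, V_2, V_3, V_4, V_5, V_6, V_8}

V_7's parents: V_1, V_2.
V_7 has child V_8.
Co-parents of V_7 (other parents of its children):
  V_8's other parents are V_2, V_3, V_4, V_5, V_6.
Taking the union gives {V_1, V_2, V_3, V_4, V_5, V_6, V_8}.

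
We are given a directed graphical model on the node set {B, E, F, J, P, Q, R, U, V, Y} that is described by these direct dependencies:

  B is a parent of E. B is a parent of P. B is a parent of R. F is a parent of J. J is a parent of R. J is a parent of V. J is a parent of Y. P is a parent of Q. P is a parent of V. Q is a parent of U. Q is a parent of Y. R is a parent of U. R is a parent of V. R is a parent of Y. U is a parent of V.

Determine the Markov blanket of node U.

Recall MB(v) = parents ∪ children ∪ spouses, where spouses are the other parents of v's children.
Pa(U) = {Q, R}.
U's children: V.
Other parents of U's children:
  V: J, P, R
Taking the union gives {J, P, Q, R, V}.

{J, P, Q, R, V}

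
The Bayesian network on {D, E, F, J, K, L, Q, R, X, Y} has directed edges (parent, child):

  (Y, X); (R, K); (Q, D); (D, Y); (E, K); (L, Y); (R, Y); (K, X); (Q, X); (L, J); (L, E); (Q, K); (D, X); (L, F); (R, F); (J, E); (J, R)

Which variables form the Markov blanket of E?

{J, K, L, Q, R}

A node's Markov blanket = Pa ∪ Ch ∪ (parents of Ch other than the node itself).
Pa(E) = {J, L}.
Children of E: K.
Other parents of E's children:
  parents(K) \ {E} = {Q, R}.
So the Markov blanket of E is {J, K, L, Q, R}.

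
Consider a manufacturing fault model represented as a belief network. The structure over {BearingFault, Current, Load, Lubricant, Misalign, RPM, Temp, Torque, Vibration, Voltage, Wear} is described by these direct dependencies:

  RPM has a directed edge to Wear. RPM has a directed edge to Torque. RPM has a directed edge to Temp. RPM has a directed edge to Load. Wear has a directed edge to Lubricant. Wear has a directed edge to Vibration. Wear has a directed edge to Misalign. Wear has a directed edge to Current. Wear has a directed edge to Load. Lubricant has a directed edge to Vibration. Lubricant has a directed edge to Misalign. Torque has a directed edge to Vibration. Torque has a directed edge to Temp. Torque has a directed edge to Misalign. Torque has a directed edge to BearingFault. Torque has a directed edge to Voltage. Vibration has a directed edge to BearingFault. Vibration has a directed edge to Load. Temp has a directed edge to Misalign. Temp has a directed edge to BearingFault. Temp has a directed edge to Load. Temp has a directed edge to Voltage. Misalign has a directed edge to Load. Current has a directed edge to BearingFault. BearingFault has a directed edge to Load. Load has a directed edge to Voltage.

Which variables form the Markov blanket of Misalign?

The Markov blanket of a node is its parents, its children, and the other parents of its children.
Misalign's parents: Lubricant, Temp, Torque, Wear.
Ch(Misalign) = {Load}.
Parents of each child, excluding Misalign:
  Load's other parents are BearingFault, RPM, Temp, Vibration, Wear.
MB(Misalign) = {BearingFault, Load, Lubricant, RPM, Temp, Torque, Vibration, Wear}.

{BearingFault, Load, Lubricant, RPM, Temp, Torque, Vibration, Wear}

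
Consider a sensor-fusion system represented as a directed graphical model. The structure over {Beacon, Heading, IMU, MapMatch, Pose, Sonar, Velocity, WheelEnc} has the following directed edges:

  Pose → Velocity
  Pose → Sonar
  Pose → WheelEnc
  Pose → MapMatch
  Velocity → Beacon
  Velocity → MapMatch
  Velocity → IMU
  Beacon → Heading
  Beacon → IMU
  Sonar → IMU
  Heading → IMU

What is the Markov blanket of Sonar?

{Beacon, Heading, IMU, Pose, Velocity}

Parents of Sonar: Pose.
Sonar's children: IMU.
For each child, the remaining parents (spouses of Sonar):
  IMU: Beacon, Heading, Velocity
Union: {Pose} ∪ {IMU} ∪ {Beacon, Heading, Velocity} = {Beacon, Heading, IMU, Pose, Velocity}.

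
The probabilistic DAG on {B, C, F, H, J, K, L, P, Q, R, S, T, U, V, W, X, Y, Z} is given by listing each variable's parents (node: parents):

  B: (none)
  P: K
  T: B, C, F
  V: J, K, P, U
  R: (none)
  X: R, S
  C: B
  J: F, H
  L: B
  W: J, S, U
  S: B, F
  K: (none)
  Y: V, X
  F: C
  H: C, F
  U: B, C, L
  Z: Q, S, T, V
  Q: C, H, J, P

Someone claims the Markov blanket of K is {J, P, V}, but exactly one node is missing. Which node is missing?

By definition, MB(K) is built from K's parents, K's children, and the co-parents of K.
K has no parents.
Ch(K) = {P, V}.
Co-parents of K (other parents of its children):
  P has no other parent.
  V also has parents J, P, U.
MB(K) = {J, P, U, V}.
Comparing with the claimed set, U is missing.

U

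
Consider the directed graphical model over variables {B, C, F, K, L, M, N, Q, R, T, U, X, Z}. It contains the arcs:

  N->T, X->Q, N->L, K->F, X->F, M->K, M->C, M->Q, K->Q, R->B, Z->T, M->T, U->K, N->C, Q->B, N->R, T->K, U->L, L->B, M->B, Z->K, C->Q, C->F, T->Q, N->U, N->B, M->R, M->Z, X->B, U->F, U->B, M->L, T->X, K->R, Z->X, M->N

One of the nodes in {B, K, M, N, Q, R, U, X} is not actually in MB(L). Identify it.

A node's Markov blanket = Pa ∪ Ch ∪ (parents of Ch other than the node itself).
L has parents M, N, U.
L has child B.
Other parents of L's children:
  parents(B) \ {L} = {M, N, Q, R, U, X}.
MB(L) = {B, M, N, Q, R, U, X}.
K is neither a parent, child, nor co-parent of L, so it does not belong.

K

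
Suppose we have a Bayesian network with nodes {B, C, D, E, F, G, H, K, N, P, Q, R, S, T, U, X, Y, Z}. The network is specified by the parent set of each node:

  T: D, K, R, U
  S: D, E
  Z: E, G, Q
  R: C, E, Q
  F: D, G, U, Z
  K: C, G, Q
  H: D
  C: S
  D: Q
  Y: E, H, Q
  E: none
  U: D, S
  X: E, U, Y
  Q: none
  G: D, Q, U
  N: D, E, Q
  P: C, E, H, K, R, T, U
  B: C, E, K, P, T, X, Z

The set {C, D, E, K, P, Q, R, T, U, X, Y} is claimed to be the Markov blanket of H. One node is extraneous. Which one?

X

H's children: P, Y.
Parents of H: D.
Co-parents of H (other parents of its children):
  Y: E, Q
  P: C, E, K, R, T, U
MB(H) = {C, D, E, K, P, Q, R, T, U, Y}.
X is neither a parent, child, nor co-parent of H, so it does not belong.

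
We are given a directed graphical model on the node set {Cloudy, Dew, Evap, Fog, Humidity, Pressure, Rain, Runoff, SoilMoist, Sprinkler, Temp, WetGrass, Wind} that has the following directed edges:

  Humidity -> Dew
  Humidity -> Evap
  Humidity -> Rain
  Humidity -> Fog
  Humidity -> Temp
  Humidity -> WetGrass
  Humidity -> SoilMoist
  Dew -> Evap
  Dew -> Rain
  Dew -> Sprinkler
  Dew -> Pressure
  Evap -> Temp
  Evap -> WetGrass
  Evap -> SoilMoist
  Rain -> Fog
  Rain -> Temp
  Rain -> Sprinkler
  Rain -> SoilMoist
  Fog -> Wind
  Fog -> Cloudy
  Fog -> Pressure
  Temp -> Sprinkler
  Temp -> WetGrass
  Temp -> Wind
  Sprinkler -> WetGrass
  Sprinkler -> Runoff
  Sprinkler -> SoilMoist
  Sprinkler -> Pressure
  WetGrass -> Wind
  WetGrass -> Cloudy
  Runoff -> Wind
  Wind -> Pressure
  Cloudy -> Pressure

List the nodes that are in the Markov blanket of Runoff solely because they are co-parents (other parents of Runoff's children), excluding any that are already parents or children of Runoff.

{Fog, Temp, WetGrass}

Children of Runoff: Wind.
  Wind also has parents Fog, Temp, WetGrass.
Excluding nodes already adjacent to Runoff (Sprinkler, Wind), the co-parent-only contribution is {Fog, Temp, WetGrass}.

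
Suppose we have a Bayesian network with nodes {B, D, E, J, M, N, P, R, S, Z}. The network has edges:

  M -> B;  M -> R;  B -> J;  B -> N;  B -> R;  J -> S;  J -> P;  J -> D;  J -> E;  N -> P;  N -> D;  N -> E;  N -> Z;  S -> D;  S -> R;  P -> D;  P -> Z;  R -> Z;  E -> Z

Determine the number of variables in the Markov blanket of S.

A node's Markov blanket = Pa ∪ Ch ∪ (parents of Ch other than the node itself).
S's children: D, R.
Pa(S) = {J}.
For each child, the remaining parents (spouses of S):
  parents(D) \ {S} = {J, N, P}.
  parents(R) \ {S} = {B, M}.
MB(S) = {B, D, J, M, N, P, R}, which has 7 nodes.

7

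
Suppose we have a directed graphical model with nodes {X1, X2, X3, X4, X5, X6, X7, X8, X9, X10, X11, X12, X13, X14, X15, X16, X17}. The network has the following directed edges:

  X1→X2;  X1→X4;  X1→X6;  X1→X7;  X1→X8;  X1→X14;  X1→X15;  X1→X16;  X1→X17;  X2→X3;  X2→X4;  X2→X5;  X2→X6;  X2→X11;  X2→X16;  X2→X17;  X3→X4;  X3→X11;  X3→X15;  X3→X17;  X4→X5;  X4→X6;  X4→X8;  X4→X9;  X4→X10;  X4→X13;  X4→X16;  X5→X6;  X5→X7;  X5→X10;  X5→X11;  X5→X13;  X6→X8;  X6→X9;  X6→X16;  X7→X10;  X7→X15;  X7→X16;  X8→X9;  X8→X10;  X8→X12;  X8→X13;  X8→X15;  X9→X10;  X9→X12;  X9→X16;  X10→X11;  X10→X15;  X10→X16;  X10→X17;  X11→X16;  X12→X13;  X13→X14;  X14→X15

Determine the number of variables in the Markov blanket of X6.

A node's Markov blanket = Pa ∪ Ch ∪ (parents of Ch other than the node itself).
X6 has parents X1, X2, X4, X5.
Children of X6: X8, X9, X16.
Other parents of X6's children:
  X8: X1, X4
  X9: X4, X8
  X16: X1, X2, X4, X7, X9, X10, X11
MB(X6) = {X1, X2, X4, X5, X7, X8, X9, X10, X11, X16}, which has 10 nodes.

10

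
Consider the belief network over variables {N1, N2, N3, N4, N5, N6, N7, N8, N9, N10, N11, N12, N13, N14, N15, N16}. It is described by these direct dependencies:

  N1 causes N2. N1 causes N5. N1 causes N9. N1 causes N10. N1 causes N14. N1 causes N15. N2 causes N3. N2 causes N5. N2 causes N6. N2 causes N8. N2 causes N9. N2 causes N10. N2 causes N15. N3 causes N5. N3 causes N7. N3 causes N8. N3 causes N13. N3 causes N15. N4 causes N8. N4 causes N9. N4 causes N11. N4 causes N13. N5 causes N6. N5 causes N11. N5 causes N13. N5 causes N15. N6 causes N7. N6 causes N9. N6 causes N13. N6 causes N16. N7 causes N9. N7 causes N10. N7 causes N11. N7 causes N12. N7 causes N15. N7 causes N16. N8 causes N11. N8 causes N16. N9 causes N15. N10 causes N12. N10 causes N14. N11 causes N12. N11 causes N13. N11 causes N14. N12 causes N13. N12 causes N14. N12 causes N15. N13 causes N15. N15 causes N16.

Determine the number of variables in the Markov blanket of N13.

11

By definition, MB(N13) is built from N13's parents, N13's children, and the co-parents of N13.
Pa(N13) = {N3, N4, N5, N6, N11, N12}.
Ch(N13) = {N15}.
Co-parents of N13 (other parents of its children):
  N15's other parents are N1, N2, N3, N5, N7, N9, N12.
MB(N13) = {N1, N2, N3, N4, N5, N6, N7, N9, N11, N12, N15}, which has 11 nodes.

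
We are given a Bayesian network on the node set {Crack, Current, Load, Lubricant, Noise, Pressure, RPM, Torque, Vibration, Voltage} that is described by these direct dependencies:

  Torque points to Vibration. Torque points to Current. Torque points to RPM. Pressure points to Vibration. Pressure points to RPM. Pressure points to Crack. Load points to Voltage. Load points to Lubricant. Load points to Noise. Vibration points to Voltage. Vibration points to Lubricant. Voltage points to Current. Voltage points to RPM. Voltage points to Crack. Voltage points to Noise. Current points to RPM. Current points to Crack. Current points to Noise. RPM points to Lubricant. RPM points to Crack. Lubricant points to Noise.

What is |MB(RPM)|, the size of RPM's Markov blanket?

RPM has parents Current, Pressure, Torque, Voltage.
RPM has children Crack, Lubricant.
Parents of each child, excluding RPM:
  parents(Lubricant) \ {RPM} = {Load, Vibration}.
  parents(Crack) \ {RPM} = {Current, Pressure, Voltage}.
MB(RPM) = {Crack, Current, Load, Lubricant, Pressure, Torque, Vibration, Voltage}, which has 8 nodes.

8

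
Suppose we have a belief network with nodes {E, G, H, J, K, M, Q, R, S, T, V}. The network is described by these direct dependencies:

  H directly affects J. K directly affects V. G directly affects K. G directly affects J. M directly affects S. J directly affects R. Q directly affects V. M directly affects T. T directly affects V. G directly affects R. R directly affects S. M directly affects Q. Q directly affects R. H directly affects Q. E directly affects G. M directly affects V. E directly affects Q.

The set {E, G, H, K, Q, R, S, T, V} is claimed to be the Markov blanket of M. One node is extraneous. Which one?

G

Parents of M: none.
M has children Q, S, T, V.
Co-parents of M (other parents of its children):
  Q's other parents are E, H.
  S also has parent R.
  T has no other parent.
  parents(V) \ {M} = {K, Q, T}.
MB(M) = {E, H, K, Q, R, S, T, V}.
G is neither a parent, child, nor co-parent of M, so it does not belong.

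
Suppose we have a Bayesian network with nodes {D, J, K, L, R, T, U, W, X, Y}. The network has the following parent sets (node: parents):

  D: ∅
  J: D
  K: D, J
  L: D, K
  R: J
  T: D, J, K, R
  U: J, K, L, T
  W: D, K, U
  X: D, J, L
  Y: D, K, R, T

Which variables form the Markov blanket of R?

Recall MB(v) = parents ∪ children ∪ spouses, where spouses are the other parents of v's children.
R has parent J.
Ch(R) = {T, Y}.
Co-parents of R (other parents of its children):
  T's other parents are D, J, K.
  Y also has parents D, K, T.
Taking the union gives {D, J, K, T, Y}.

{D, J, K, T, Y}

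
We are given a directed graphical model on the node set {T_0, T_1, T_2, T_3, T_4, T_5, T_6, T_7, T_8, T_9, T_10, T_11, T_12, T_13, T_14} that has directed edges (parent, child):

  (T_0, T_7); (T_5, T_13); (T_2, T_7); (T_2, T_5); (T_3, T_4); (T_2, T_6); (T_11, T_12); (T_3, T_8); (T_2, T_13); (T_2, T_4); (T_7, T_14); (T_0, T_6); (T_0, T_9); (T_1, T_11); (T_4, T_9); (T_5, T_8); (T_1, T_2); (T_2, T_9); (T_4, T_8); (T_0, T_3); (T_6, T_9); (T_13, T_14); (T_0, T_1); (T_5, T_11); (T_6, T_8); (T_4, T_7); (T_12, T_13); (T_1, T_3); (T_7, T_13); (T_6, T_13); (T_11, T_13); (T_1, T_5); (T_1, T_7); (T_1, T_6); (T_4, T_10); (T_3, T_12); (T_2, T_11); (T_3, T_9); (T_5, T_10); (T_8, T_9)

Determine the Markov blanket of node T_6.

T_6's parents: T_0, T_1, T_2.
T_6's children: T_8, T_9, T_13.
For each child, the remaining parents (spouses of T_6):
  T_8's other parents are T_3, T_4, T_5.
  T_9 also has parents T_0, T_2, T_3, T_4, T_8.
  T_13 also has parents T_2, T_5, T_7, T_11, T_12.
So the Markov blanket of T_6 is {T_0, T_1, T_2, T_3, T_4, T_5, T_7, T_8, T_9, T_11, T_12, T_13}.

{T_0, T_1, T_2, T_3, T_4, T_5, T_7, T_8, T_9, T_11, T_12, T_13}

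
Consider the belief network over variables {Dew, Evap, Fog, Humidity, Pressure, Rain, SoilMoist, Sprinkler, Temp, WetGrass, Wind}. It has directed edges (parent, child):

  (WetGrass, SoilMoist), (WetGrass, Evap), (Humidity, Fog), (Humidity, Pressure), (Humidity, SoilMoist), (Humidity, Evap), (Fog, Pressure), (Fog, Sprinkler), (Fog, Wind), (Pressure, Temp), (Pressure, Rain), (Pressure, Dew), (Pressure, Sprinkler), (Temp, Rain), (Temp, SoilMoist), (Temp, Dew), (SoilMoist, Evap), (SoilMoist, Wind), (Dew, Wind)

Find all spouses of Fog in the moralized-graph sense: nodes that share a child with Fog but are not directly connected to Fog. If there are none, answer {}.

Children of Fog: Pressure, Sprinkler, Wind.
  Pressure: Humidity
  Sprinkler: Pressure
  Wind: Dew, SoilMoist
Excluding nodes already adjacent to Fog (Humidity, Pressure, Sprinkler, Wind), the co-parent-only contribution is {Dew, SoilMoist}.

{Dew, SoilMoist}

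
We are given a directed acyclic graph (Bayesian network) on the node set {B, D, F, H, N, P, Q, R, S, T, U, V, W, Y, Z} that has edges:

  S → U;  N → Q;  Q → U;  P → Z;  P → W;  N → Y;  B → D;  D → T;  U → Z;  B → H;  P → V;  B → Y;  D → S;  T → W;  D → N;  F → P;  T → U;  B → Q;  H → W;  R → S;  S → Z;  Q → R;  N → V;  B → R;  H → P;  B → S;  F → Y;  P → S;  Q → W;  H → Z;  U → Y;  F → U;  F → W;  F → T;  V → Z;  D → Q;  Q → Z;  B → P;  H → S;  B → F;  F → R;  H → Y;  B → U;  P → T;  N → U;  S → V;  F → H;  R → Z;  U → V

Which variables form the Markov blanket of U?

{B, F, H, N, P, Q, R, S, T, V, Y, Z}

By definition, MB(U) is built from U's parents, U's children, and the co-parents of U.
Pa(U) = {B, F, N, Q, S, T}.
Children of U: V, Y, Z.
Co-parents of U (other parents of its children):
  V also has parents N, P, S.
  parents(Y) \ {U} = {B, F, H, N}.
  Z also has parents H, P, Q, R, S, V.
So the Markov blanket of U is {B, F, H, N, P, Q, R, S, T, V, Y, Z}.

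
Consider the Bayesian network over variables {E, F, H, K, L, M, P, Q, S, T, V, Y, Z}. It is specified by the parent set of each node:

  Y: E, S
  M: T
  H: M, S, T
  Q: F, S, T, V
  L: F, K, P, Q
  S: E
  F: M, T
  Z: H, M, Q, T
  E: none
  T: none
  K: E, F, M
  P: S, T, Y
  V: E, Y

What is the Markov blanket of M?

The Markov blanket of a node is its parents, its children, and the other parents of its children.
Parents of M: T.
Children of M: F, H, K, Z.
Other parents of M's children:
  F: T
  K: E, F
  H: S, T
  Z: H, Q, T
So the Markov blanket of M is {E, F, H, K, Q, S, T, Z}.

{E, F, H, K, Q, S, T, Z}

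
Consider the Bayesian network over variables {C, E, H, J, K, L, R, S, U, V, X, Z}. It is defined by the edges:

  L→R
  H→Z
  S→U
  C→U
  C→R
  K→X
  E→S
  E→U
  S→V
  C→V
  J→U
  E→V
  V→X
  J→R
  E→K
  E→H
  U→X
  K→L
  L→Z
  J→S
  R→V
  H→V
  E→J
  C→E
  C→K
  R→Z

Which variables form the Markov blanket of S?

{C, E, H, J, R, U, V}

S has parents E, J.
Ch(S) = {U, V}.
Co-parents of S (other parents of its children):
  U's other parents are C, E, J.
  V also has parents C, E, H, R.
Taking the union gives {C, E, H, J, R, U, V}.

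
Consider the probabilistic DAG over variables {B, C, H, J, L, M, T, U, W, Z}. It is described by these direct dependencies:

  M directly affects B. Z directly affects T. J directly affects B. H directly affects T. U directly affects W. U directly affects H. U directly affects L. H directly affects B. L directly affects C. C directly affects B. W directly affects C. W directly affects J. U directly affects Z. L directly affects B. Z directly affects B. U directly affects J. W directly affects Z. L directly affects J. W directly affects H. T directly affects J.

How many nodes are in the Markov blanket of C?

The Markov blanket of a node is its parents, its children, and the other parents of its children.
Parents of C: L, W.
Ch(C) = {B}.
Other parents of C's children:
  B: H, J, L, M, Z
MB(C) = {B, H, J, L, M, W, Z}, which has 7 nodes.

7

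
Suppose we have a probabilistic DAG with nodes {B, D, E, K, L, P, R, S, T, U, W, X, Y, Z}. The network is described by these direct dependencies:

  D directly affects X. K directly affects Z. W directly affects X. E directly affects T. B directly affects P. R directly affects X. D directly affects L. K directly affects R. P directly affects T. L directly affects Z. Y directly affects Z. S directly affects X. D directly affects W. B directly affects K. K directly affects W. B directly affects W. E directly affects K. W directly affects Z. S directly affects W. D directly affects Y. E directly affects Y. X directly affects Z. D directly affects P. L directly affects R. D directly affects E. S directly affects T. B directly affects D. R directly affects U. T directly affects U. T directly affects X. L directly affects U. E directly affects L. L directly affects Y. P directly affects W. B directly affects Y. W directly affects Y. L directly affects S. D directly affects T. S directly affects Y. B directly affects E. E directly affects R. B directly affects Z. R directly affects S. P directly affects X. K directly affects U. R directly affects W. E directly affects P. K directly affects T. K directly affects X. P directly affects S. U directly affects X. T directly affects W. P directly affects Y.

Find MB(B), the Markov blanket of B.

{D, E, K, L, P, R, S, T, W, X, Y, Z}

The Markov blanket of a node is its parents, its children, and the other parents of its children.
B's parents: none.
B's children: D, E, K, P, W, Y, Z.
Other parents of B's children:
  D: —
  E: D
  K: E
  P: D, E
  W: D, K, P, R, S, T
  Y: D, E, L, P, S, W
  Z: K, L, W, X, Y
Taking the union gives {D, E, K, L, P, R, S, T, W, X, Y, Z}.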